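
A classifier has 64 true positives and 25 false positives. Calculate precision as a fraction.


Precision = TP / (TP + FP) = 64 / 89 = 64/89.

64/89


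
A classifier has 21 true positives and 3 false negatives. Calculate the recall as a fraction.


Recall = TP / (TP + FN) = 21 / 24 = 7/8.

7/8


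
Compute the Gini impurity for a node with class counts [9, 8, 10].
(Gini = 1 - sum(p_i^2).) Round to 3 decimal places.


Total = 27. Proportions: 9/27, 8/27, 10/27. sum(p_i^2) = 0.3361. Gini = 1 - 0.3361 = 0.6639, which rounds to 0.664.

0.664


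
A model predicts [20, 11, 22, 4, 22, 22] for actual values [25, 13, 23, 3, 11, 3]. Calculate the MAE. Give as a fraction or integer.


MAE = (1/6) * (|25-20|=5 + |13-11|=2 + |23-22|=1 + |3-4|=1 + |11-22|=11 + |3-22|=19). Sum = 39. MAE = 13/2.

13/2


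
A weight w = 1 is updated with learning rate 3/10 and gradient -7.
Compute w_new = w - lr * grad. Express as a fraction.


w_new = 1 - 3/10 * -7 = 1 - -21/10 = 31/10.

31/10


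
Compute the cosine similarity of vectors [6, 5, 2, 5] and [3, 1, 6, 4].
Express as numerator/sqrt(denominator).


dot = 55. |a|^2 = 90, |b|^2 = 62. cos = 55/sqrt(5580).

55/sqrt(5580)


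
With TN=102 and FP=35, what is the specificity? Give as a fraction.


Specificity = TN / (TN + FP) = 102 / 137 = 102/137.

102/137


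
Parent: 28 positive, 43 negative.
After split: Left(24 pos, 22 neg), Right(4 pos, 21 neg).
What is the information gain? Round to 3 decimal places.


H(parent) = 0.9676. H(left) = 0.9986, H(right) = 0.6343. Weighted = (46/71)*0.9986 + (25/71)*0.6343 = 0.8703. IG = 0.9676 - 0.8703 = 0.0973, which rounds to 0.097.

0.097


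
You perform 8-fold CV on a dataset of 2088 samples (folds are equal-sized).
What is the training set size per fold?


Each validation fold has 2088/8 = 261 samples. Training set = 2088 - 261 = 1827.

1827


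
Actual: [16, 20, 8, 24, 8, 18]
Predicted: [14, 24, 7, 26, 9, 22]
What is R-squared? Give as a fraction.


Mean(y) = 47/3. SS_res = 42. SS_tot = 634/3. R^2 = 1 - 42/(634/3) = 254/317.

254/317


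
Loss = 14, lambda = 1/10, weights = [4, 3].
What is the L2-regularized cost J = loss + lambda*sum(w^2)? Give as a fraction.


L2 sq norm = sum(w^2) = 25. J = 14 + 1/10 * 25 = 33/2.

33/2


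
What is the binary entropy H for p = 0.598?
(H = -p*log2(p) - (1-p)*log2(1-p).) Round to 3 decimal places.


H = -0.598*log2(0.598) - 0.402*log2(0.402) = 0.972.

0.972


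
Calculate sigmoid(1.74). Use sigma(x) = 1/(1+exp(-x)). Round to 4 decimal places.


sigma(1.74) = 1/(1+e^(-1.74)) = 1/(1+0.175520) = 1/1.175520 = 0.8507.

0.8507


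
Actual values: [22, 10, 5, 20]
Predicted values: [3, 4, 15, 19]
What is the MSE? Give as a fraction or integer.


MSE = (1/4) * ((22-3)^2=361 + (10-4)^2=36 + (5-15)^2=100 + (20-19)^2=1). Sum = 498. MSE = 249/2.

249/2


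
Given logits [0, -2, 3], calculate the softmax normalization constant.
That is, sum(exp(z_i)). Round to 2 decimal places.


Denom = e^0=1.0000 + e^-2=0.1353 + e^3=20.0855. Sum = 21.2208, which rounds to 21.22.

21.22


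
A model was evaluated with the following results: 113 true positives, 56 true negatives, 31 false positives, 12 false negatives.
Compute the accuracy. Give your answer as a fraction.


Accuracy = (TP + TN) / (TP + TN + FP + FN) = (113 + 56) / 212 = 169/212.

169/212


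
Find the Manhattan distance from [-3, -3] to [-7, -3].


d = sum of absolute differences: |-3--7|=4 + |-3--3|=0 = 4.

4


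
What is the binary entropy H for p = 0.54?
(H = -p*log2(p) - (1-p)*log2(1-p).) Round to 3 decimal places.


H = -0.54*log2(0.54) - 0.46*log2(0.46) = 0.995.

0.995


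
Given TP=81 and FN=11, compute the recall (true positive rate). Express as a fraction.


Recall = TP / (TP + FN) = 81 / 92 = 81/92.

81/92


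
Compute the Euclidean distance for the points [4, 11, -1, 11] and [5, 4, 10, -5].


d = sqrt(sum of squared differences). (4-5)^2=1, (11-4)^2=49, (-1-10)^2=121, (11--5)^2=256. Sum = 427.

sqrt(427)


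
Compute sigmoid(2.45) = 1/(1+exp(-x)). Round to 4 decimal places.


sigma(2.45) = 1/(1+e^(-2.45)) = 1/(1+0.086294) = 1/1.086294 = 0.9206.

0.9206


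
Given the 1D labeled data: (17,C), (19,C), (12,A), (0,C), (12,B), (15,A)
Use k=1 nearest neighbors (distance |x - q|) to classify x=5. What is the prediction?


Distances: |17-5|=12, |19-5|=14, |12-5|=7, |0-5|=5, |12-5|=7, |15-5|=10. 1 nearest: (0,C). Counts: {'C': 1}. Majority class: C.

C


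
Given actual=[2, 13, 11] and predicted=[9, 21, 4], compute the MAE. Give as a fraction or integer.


MAE = (1/3) * (|2-9|=7 + |13-21|=8 + |11-4|=7). Sum = 22. MAE = 22/3.

22/3


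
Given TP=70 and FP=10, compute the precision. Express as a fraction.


Precision = TP / (TP + FP) = 70 / 80 = 7/8.

7/8


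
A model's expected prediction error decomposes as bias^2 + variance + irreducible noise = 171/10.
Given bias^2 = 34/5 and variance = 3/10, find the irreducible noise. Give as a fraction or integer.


Total error = bias^2 + variance + irreducible noise. So irreducible noise = 171/10 - 34/5 - 3/10 = 10.

10


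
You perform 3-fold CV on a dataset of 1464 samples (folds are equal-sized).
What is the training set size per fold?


Each validation fold has 1464/3 = 488 samples. Training set = 1464 - 488 = 976.

976


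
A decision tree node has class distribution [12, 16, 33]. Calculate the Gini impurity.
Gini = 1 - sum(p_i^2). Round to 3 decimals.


Total = 61. Proportions: 12/61, 16/61, 33/61. sum(p_i^2) = 0.4002. Gini = 1 - 0.4002 = 0.5998, which rounds to 0.600.

0.600


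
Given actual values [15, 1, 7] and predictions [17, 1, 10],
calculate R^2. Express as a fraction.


Mean(y) = 23/3. SS_res = 13. SS_tot = 296/3. R^2 = 1 - 13/(296/3) = 257/296.

257/296


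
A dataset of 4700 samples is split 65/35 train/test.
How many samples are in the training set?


Test set = 4700 * 35% = 1645. Training set = 4700 - 1645 = 3055.

3055


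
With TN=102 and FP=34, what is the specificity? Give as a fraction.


Specificity = TN / (TN + FP) = 102 / 136 = 3/4.

3/4


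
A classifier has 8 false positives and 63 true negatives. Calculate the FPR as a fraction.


FPR = FP / (FP + TN) = 8 / 71 = 8/71.

8/71


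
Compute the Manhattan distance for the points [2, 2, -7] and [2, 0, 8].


d = sum of absolute differences: |2-2|=0 + |2-0|=2 + |-7-8|=15 = 17.

17


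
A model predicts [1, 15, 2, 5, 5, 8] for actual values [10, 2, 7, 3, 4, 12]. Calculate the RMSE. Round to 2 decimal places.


MSE = 49.3333. RMSE = sqrt(49.3333) = 7.02.

7.02


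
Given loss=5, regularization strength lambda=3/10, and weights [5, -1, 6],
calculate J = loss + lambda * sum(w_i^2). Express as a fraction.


L2 sq norm = sum(w^2) = 62. J = 5 + 3/10 * 62 = 118/5.

118/5


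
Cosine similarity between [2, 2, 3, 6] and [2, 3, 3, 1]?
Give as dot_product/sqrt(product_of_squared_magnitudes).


dot = 25. |a|^2 = 53, |b|^2 = 23. cos = 25/sqrt(1219).

25/sqrt(1219)


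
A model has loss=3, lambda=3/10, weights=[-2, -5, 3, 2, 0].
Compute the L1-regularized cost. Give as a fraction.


L1 norm = sum(|w|) = 12. J = 3 + 3/10 * 12 = 33/5.

33/5


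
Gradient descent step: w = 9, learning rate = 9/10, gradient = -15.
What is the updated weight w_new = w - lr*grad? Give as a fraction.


w_new = 9 - 9/10 * -15 = 9 - -27/2 = 45/2.

45/2


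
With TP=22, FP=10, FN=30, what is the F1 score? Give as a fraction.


Precision = 22/32 = 11/16. Recall = 22/52 = 11/26. F1 = 2*P*R/(P+R) = 11/21.

11/21


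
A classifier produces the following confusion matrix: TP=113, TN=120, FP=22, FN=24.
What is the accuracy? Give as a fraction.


Accuracy = (TP + TN) / (TP + TN + FP + FN) = (113 + 120) / 279 = 233/279.

233/279


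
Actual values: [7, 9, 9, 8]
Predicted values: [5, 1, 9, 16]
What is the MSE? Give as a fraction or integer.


MSE = (1/4) * ((7-5)^2=4 + (9-1)^2=64 + (9-9)^2=0 + (8-16)^2=64). Sum = 132. MSE = 33.

33


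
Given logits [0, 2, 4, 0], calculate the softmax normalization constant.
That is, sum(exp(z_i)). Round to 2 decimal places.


Denom = e^0=1.0000 + e^2=7.3891 + e^4=54.5982 + e^0=1.0000. Sum = 63.9873, which rounds to 63.99.

63.99


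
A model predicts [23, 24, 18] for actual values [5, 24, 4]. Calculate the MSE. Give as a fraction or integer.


MSE = (1/3) * ((5-23)^2=324 + (24-24)^2=0 + (4-18)^2=196). Sum = 520. MSE = 520/3.

520/3


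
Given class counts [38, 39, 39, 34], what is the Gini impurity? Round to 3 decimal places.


Total = 150. Proportions: 38/150, 39/150, 39/150, 34/150. sum(p_i^2) = 0.2508. Gini = 1 - 0.2508 = 0.7492, which rounds to 0.749.

0.749


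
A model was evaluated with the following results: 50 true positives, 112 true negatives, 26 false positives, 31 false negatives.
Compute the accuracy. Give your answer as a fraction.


Accuracy = (TP + TN) / (TP + TN + FP + FN) = (50 + 112) / 219 = 54/73.

54/73


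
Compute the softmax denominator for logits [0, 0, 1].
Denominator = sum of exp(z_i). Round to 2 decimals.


Denom = e^0=1.0000 + e^0=1.0000 + e^1=2.7183. Sum = 4.7183, which rounds to 4.72.

4.72


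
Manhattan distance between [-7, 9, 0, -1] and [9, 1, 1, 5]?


d = sum of absolute differences: |-7-9|=16 + |9-1|=8 + |0-1|=1 + |-1-5|=6 = 31.

31


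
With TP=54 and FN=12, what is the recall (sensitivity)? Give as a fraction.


Recall = TP / (TP + FN) = 54 / 66 = 9/11.

9/11


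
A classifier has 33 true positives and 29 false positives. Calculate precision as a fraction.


Precision = TP / (TP + FP) = 33 / 62 = 33/62.

33/62


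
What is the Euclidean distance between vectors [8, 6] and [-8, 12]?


d = sqrt(sum of squared differences). (8--8)^2=256, (6-12)^2=36. Sum = 292.

sqrt(292)


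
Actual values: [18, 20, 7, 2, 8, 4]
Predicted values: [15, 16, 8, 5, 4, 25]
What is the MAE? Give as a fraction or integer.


MAE = (1/6) * (|18-15|=3 + |20-16|=4 + |7-8|=1 + |2-5|=3 + |8-4|=4 + |4-25|=21). Sum = 36. MAE = 6.

6


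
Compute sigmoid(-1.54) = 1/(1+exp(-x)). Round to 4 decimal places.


sigma(-1.54) = 1/(1+e^(1.54)) = 1/(1+4.664590) = 1/5.664590 = 0.1765.

0.1765


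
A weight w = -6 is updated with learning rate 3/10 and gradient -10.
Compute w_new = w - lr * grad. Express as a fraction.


w_new = -6 - 3/10 * -10 = -6 - -3 = -3.

-3


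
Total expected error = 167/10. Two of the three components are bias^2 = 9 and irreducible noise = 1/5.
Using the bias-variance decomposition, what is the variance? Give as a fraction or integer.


Total error = bias^2 + variance + irreducible noise. So variance = 167/10 - 9 - 1/5 = 15/2.

15/2


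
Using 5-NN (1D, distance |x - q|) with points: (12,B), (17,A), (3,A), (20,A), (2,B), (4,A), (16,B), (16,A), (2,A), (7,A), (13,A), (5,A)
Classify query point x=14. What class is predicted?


Distances: |12-14|=2, |17-14|=3, |3-14|=11, |20-14|=6, |2-14|=12, |4-14|=10, |16-14|=2, |16-14|=2, |2-14|=12, |7-14|=7, |13-14|=1, |5-14|=9. 5 nearest: (13,A), (16,A), (12,B), (16,B), (17,A). Counts: {'A': 3, 'B': 2}. Majority class: A.

A


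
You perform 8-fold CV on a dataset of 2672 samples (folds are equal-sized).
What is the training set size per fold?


Each validation fold has 2672/8 = 334 samples. Training set = 2672 - 334 = 2338.

2338


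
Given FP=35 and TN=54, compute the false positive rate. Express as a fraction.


FPR = FP / (FP + TN) = 35 / 89 = 35/89.

35/89


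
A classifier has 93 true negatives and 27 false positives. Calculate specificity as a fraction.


Specificity = TN / (TN + FP) = 93 / 120 = 31/40.

31/40


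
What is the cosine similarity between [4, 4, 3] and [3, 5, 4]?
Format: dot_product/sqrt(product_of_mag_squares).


dot = 44. |a|^2 = 41, |b|^2 = 50. cos = 44/sqrt(2050).

44/sqrt(2050)


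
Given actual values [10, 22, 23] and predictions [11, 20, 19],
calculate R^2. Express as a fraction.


Mean(y) = 55/3. SS_res = 21. SS_tot = 314/3. R^2 = 1 - 21/(314/3) = 251/314.

251/314


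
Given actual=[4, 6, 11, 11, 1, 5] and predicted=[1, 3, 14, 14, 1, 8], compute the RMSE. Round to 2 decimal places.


MSE = 7.5000. RMSE = sqrt(7.5000) = 2.74.

2.74


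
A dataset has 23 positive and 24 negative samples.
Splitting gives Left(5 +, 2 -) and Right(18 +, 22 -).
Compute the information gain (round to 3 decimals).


H(parent) = 0.9997. H(left) = 0.8631, H(right) = 0.9928. Weighted = (7/47)*0.8631 + (40/47)*0.9928 = 0.9735. IG = 0.9997 - 0.9735 = 0.0262, which rounds to 0.026.

0.026


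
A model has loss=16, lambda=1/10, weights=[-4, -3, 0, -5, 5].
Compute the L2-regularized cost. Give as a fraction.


L2 sq norm = sum(w^2) = 75. J = 16 + 1/10 * 75 = 47/2.

47/2


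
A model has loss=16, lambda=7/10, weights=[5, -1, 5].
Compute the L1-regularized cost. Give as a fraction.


L1 norm = sum(|w|) = 11. J = 16 + 7/10 * 11 = 237/10.

237/10


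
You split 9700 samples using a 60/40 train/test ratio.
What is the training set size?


Test set = 9700 * 40% = 3880. Training set = 9700 - 3880 = 5820.

5820


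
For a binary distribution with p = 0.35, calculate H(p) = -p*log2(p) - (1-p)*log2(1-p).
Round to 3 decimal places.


H = -0.35*log2(0.35) - 0.65*log2(0.65) = 0.934.

0.934


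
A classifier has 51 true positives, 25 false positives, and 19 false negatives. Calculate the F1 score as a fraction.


Precision = 51/76 = 51/76. Recall = 51/70 = 51/70. F1 = 2*P*R/(P+R) = 51/73.

51/73


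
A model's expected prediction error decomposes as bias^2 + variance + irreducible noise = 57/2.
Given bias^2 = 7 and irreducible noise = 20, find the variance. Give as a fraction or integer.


Total error = bias^2 + variance + irreducible noise. So variance = 57/2 - 7 - 20 = 3/2.

3/2


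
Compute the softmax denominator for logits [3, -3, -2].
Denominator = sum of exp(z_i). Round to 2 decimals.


Denom = e^3=20.0855 + e^-3=0.0498 + e^-2=0.1353. Sum = 20.2706, which rounds to 20.27.

20.27


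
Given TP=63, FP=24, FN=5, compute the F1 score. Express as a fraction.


Precision = 63/87 = 21/29. Recall = 63/68 = 63/68. F1 = 2*P*R/(P+R) = 126/155.

126/155


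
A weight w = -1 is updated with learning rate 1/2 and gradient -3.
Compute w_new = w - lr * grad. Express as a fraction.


w_new = -1 - 1/2 * -3 = -1 - -3/2 = 1/2.

1/2


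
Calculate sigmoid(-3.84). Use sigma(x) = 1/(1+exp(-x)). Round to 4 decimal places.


sigma(-3.84) = 1/(1+e^(3.84)) = 1/(1+46.525474) = 1/47.525474 = 0.0210.

0.0210


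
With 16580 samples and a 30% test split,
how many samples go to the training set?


Test set = 16580 * 30% = 4974. Training set = 16580 - 4974 = 11606.

11606


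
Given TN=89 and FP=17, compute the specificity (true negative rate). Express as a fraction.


Specificity = TN / (TN + FP) = 89 / 106 = 89/106.

89/106


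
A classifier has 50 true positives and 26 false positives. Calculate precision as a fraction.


Precision = TP / (TP + FP) = 50 / 76 = 25/38.

25/38


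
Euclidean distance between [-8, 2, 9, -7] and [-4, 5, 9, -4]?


d = sqrt(sum of squared differences). (-8--4)^2=16, (2-5)^2=9, (9-9)^2=0, (-7--4)^2=9. Sum = 34.

sqrt(34)


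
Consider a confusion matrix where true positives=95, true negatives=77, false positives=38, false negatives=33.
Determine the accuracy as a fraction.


Accuracy = (TP + TN) / (TP + TN + FP + FN) = (95 + 77) / 243 = 172/243.

172/243


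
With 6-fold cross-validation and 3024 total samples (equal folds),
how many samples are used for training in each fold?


Each validation fold has 3024/6 = 504 samples. Training set = 3024 - 504 = 2520.

2520


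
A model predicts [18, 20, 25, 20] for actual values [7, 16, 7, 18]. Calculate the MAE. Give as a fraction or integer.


MAE = (1/4) * (|7-18|=11 + |16-20|=4 + |7-25|=18 + |18-20|=2). Sum = 35. MAE = 35/4.

35/4


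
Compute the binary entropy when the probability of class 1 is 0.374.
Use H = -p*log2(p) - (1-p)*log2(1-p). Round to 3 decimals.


H = -0.374*log2(0.374) - 0.626*log2(0.626) = 0.954.

0.954


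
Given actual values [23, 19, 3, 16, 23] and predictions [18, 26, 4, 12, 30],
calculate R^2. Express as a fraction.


Mean(y) = 84/5. SS_res = 140. SS_tot = 1364/5. R^2 = 1 - 140/(1364/5) = 166/341.

166/341


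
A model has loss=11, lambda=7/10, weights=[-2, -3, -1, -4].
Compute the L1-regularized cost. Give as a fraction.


L1 norm = sum(|w|) = 10. J = 11 + 7/10 * 10 = 18.

18


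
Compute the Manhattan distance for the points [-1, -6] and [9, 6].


d = sum of absolute differences: |-1-9|=10 + |-6-6|=12 = 22.

22


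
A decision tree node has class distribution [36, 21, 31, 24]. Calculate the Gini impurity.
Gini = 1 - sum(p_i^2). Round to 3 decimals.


Total = 112. Proportions: 36/112, 21/112, 31/112, 24/112. sum(p_i^2) = 0.2610. Gini = 1 - 0.2610 = 0.7390, which rounds to 0.739.

0.739


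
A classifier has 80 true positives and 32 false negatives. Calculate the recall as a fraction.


Recall = TP / (TP + FN) = 80 / 112 = 5/7.

5/7


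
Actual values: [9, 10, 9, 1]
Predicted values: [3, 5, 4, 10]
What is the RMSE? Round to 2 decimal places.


MSE = 41.7500. RMSE = sqrt(41.7500) = 6.46.

6.46


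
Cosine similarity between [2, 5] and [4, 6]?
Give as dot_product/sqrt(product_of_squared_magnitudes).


dot = 38. |a|^2 = 29, |b|^2 = 52. cos = 38/sqrt(1508).

38/sqrt(1508)


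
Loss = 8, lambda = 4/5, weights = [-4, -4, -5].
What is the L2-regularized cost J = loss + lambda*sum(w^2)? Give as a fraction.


L2 sq norm = sum(w^2) = 57. J = 8 + 4/5 * 57 = 268/5.

268/5


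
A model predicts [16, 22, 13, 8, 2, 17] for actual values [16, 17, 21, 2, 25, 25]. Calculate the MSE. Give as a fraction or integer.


MSE = (1/6) * ((16-16)^2=0 + (17-22)^2=25 + (21-13)^2=64 + (2-8)^2=36 + (25-2)^2=529 + (25-17)^2=64). Sum = 718. MSE = 359/3.

359/3


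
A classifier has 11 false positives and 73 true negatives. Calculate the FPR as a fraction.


FPR = FP / (FP + TN) = 11 / 84 = 11/84.

11/84


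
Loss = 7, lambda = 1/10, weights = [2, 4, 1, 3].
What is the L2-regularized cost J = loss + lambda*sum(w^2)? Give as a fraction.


L2 sq norm = sum(w^2) = 30. J = 7 + 1/10 * 30 = 10.

10


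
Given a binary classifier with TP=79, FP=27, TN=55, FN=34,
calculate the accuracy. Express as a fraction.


Accuracy = (TP + TN) / (TP + TN + FP + FN) = (79 + 55) / 195 = 134/195.

134/195


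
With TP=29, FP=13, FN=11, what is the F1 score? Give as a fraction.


Precision = 29/42 = 29/42. Recall = 29/40 = 29/40. F1 = 2*P*R/(P+R) = 29/41.

29/41


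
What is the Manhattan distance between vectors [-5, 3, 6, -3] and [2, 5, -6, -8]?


d = sum of absolute differences: |-5-2|=7 + |3-5|=2 + |6--6|=12 + |-3--8|=5 = 26.

26


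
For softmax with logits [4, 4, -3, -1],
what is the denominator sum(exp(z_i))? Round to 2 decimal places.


Denom = e^4=54.5982 + e^4=54.5982 + e^-3=0.0498 + e^-1=0.3679. Sum = 109.6141, which rounds to 109.61.

109.61


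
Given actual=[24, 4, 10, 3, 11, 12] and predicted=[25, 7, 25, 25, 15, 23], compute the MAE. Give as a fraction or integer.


MAE = (1/6) * (|24-25|=1 + |4-7|=3 + |10-25|=15 + |3-25|=22 + |11-15|=4 + |12-23|=11). Sum = 56. MAE = 28/3.

28/3


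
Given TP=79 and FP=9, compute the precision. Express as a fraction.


Precision = TP / (TP + FP) = 79 / 88 = 79/88.

79/88


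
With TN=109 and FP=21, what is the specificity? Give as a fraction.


Specificity = TN / (TN + FP) = 109 / 130 = 109/130.

109/130


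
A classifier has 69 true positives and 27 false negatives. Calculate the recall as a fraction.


Recall = TP / (TP + FN) = 69 / 96 = 23/32.

23/32


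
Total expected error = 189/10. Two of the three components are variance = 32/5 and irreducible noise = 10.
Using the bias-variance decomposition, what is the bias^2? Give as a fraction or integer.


Total error = bias^2 + variance + irreducible noise. So bias^2 = 189/10 - 32/5 - 10 = 5/2.

5/2


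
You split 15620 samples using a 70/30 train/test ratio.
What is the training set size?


Test set = 15620 * 30% = 4686. Training set = 15620 - 4686 = 10934.

10934


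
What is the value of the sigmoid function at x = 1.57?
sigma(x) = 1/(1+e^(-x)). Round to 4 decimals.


sigma(1.57) = 1/(1+e^(-1.57)) = 1/(1+0.208045) = 1/1.208045 = 0.8278.

0.8278


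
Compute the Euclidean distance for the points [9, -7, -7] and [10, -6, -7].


d = sqrt(sum of squared differences). (9-10)^2=1, (-7--6)^2=1, (-7--7)^2=0. Sum = 2.

sqrt(2)


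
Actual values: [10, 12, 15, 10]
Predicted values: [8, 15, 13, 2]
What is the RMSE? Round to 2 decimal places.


MSE = 20.2500. RMSE = sqrt(20.2500) = 4.50.

4.50


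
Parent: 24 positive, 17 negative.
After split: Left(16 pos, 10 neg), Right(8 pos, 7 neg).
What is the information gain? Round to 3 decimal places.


H(parent) = 0.9789. H(left) = 0.9612, H(right) = 0.9968. Weighted = (26/41)*0.9612 + (15/41)*0.9968 = 0.9742. IG = 0.9789 - 0.9742 = 0.0047, which rounds to 0.005.

0.005


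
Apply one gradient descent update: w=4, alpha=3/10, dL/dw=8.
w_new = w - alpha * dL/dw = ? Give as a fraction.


w_new = 4 - 3/10 * 8 = 4 - 12/5 = 8/5.

8/5


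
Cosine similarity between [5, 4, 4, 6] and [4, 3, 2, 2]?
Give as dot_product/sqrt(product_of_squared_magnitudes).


dot = 52. |a|^2 = 93, |b|^2 = 33. cos = 52/sqrt(3069).

52/sqrt(3069)


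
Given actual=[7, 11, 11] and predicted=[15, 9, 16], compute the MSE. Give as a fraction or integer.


MSE = (1/3) * ((7-15)^2=64 + (11-9)^2=4 + (11-16)^2=25). Sum = 93. MSE = 31.

31


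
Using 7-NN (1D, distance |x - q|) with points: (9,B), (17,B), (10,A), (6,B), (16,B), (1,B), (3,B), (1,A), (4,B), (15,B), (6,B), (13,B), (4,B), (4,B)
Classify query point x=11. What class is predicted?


Distances: |9-11|=2, |17-11|=6, |10-11|=1, |6-11|=5, |16-11|=5, |1-11|=10, |3-11|=8, |1-11|=10, |4-11|=7, |15-11|=4, |6-11|=5, |13-11|=2, |4-11|=7, |4-11|=7. 7 nearest: (10,A), (9,B), (13,B), (15,B), (6,B), (16,B), (6,B). Counts: {'A': 1, 'B': 6}. Majority class: B.

B


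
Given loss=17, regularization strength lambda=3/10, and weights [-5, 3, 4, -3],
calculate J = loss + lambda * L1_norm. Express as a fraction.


L1 norm = sum(|w|) = 15. J = 17 + 3/10 * 15 = 43/2.

43/2


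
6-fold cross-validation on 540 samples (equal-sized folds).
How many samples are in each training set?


Each validation fold has 540/6 = 90 samples. Training set = 540 - 90 = 450.

450


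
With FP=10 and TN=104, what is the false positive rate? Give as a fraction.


FPR = FP / (FP + TN) = 10 / 114 = 5/57.

5/57


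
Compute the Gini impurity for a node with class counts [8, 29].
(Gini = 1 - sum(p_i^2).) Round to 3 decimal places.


Total = 37. Proportions: 8/37, 29/37. sum(p_i^2) = 0.6611. Gini = 1 - 0.6611 = 0.3389, which rounds to 0.339.

0.339


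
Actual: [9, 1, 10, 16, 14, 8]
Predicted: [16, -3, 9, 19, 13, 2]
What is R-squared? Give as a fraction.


Mean(y) = 29/3. SS_res = 112. SS_tot = 412/3. R^2 = 1 - 112/(412/3) = 19/103.

19/103


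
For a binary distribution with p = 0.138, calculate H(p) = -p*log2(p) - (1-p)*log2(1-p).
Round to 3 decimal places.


H = -0.138*log2(0.138) - 0.862*log2(0.862) = 0.579.

0.579


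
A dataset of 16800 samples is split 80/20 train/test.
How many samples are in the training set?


Test set = 16800 * 20% = 3360. Training set = 16800 - 3360 = 13440.

13440


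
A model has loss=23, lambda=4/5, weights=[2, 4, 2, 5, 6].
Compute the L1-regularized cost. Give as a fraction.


L1 norm = sum(|w|) = 19. J = 23 + 4/5 * 19 = 191/5.

191/5


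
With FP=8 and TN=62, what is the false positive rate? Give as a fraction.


FPR = FP / (FP + TN) = 8 / 70 = 4/35.

4/35


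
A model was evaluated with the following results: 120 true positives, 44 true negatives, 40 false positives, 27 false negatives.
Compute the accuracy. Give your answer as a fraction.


Accuracy = (TP + TN) / (TP + TN + FP + FN) = (120 + 44) / 231 = 164/231.

164/231


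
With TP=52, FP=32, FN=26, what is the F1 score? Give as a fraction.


Precision = 52/84 = 13/21. Recall = 52/78 = 2/3. F1 = 2*P*R/(P+R) = 52/81.

52/81


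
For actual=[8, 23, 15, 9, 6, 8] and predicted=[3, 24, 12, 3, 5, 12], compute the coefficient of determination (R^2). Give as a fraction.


Mean(y) = 23/2. SS_res = 88. SS_tot = 411/2. R^2 = 1 - 88/(411/2) = 235/411.

235/411


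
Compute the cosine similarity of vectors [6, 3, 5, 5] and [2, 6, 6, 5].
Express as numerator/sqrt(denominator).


dot = 85. |a|^2 = 95, |b|^2 = 101. cos = 85/sqrt(9595).

85/sqrt(9595)


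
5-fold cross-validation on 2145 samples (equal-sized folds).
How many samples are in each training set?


Each validation fold has 2145/5 = 429 samples. Training set = 2145 - 429 = 1716.

1716


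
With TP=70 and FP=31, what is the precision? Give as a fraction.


Precision = TP / (TP + FP) = 70 / 101 = 70/101.

70/101


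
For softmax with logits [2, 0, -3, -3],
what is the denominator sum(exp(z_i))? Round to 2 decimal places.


Denom = e^2=7.3891 + e^0=1.0000 + e^-3=0.0498 + e^-3=0.0498. Sum = 8.4887, which rounds to 8.49.

8.49


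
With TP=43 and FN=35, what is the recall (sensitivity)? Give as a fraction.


Recall = TP / (TP + FN) = 43 / 78 = 43/78.

43/78


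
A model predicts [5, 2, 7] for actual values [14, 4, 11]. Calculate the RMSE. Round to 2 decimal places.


MSE = 33.6667. RMSE = sqrt(33.6667) = 5.80.

5.80


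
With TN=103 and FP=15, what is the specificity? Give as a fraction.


Specificity = TN / (TN + FP) = 103 / 118 = 103/118.

103/118


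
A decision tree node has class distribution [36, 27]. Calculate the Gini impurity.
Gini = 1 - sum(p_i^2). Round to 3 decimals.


Total = 63. Proportions: 36/63, 27/63. sum(p_i^2) = 0.5102. Gini = 1 - 0.5102 = 0.4898, which rounds to 0.490.

0.490


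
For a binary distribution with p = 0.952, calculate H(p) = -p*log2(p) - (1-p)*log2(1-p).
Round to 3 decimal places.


H = -0.952*log2(0.952) - 0.048*log2(0.048) = 0.278.

0.278


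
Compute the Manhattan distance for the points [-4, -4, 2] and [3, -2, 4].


d = sum of absolute differences: |-4-3|=7 + |-4--2|=2 + |2-4|=2 = 11.

11


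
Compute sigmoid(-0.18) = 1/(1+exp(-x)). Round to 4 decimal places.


sigma(-0.18) = 1/(1+e^(0.18)) = 1/(1+1.197217) = 1/2.197217 = 0.4551.

0.4551


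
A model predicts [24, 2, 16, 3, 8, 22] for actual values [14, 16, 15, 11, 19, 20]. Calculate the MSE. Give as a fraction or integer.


MSE = (1/6) * ((14-24)^2=100 + (16-2)^2=196 + (15-16)^2=1 + (11-3)^2=64 + (19-8)^2=121 + (20-22)^2=4). Sum = 486. MSE = 81.

81


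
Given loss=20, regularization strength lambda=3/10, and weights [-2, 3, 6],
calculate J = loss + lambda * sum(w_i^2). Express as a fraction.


L2 sq norm = sum(w^2) = 49. J = 20 + 3/10 * 49 = 347/10.

347/10


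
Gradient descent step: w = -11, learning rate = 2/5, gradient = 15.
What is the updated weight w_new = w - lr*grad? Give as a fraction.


w_new = -11 - 2/5 * 15 = -11 - 6 = -17.

-17


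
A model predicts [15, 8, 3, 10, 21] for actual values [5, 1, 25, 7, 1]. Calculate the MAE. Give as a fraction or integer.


MAE = (1/5) * (|5-15|=10 + |1-8|=7 + |25-3|=22 + |7-10|=3 + |1-21|=20). Sum = 62. MAE = 62/5.

62/5


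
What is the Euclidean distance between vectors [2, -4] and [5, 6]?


d = sqrt(sum of squared differences). (2-5)^2=9, (-4-6)^2=100. Sum = 109.

sqrt(109)


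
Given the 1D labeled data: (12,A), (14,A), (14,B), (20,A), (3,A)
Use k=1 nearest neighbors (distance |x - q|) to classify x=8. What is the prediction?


Distances: |12-8|=4, |14-8|=6, |14-8|=6, |20-8|=12, |3-8|=5. 1 nearest: (12,A). Counts: {'A': 1}. Majority class: A.

A


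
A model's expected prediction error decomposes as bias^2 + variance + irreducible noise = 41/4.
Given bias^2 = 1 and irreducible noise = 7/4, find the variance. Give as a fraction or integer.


Total error = bias^2 + variance + irreducible noise. So variance = 41/4 - 1 - 7/4 = 15/2.

15/2


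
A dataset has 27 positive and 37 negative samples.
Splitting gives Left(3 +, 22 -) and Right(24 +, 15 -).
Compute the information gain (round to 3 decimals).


H(parent) = 0.9823. H(left) = 0.5294, H(right) = 0.9612. Weighted = (25/64)*0.5294 + (39/64)*0.9612 = 0.7925. IG = 0.9823 - 0.7925 = 0.1898, which rounds to 0.190.

0.190


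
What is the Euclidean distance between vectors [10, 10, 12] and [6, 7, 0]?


d = sqrt(sum of squared differences). (10-6)^2=16, (10-7)^2=9, (12-0)^2=144. Sum = 169.

13


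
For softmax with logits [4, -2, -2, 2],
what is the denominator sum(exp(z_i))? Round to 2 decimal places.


Denom = e^4=54.5982 + e^-2=0.1353 + e^-2=0.1353 + e^2=7.3891. Sum = 62.2579, which rounds to 62.26.

62.26


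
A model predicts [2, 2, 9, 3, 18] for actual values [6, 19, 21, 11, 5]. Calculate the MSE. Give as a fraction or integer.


MSE = (1/5) * ((6-2)^2=16 + (19-2)^2=289 + (21-9)^2=144 + (11-3)^2=64 + (5-18)^2=169). Sum = 682. MSE = 682/5.

682/5


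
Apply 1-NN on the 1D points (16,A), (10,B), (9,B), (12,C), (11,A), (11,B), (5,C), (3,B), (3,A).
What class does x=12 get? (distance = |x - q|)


Distances: |16-12|=4, |10-12|=2, |9-12|=3, |12-12|=0, |11-12|=1, |11-12|=1, |5-12|=7, |3-12|=9, |3-12|=9. 1 nearest: (12,C). Counts: {'C': 1}. Majority class: C.

C


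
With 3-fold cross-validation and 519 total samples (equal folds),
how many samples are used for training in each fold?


Each validation fold has 519/3 = 173 samples. Training set = 519 - 173 = 346.

346


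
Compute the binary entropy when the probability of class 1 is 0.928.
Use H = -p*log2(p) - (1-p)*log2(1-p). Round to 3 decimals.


H = -0.928*log2(0.928) - 0.072*log2(0.072) = 0.373.

0.373


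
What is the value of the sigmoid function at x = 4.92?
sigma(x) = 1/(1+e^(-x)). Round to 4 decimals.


sigma(4.92) = 1/(1+e^(-4.92)) = 1/(1+0.007299) = 1/1.007299 = 0.9928.

0.9928


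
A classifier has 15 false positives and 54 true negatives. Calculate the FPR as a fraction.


FPR = FP / (FP + TN) = 15 / 69 = 5/23.

5/23


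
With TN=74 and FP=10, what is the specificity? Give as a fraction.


Specificity = TN / (TN + FP) = 74 / 84 = 37/42.

37/42


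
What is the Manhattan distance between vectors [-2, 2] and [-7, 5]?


d = sum of absolute differences: |-2--7|=5 + |2-5|=3 = 8.

8


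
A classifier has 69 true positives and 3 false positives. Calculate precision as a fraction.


Precision = TP / (TP + FP) = 69 / 72 = 23/24.

23/24


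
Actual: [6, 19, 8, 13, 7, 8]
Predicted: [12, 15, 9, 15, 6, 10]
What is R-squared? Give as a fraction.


Mean(y) = 61/6. SS_res = 62. SS_tot = 737/6. R^2 = 1 - 62/(737/6) = 365/737.

365/737


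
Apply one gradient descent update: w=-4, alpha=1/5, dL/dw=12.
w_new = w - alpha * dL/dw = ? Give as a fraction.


w_new = -4 - 1/5 * 12 = -4 - 12/5 = -32/5.

-32/5


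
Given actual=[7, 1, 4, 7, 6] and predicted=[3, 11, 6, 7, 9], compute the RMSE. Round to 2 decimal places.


MSE = 25.8000. RMSE = sqrt(25.8000) = 5.08.

5.08


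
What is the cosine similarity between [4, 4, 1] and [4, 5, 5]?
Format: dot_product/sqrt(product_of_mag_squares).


dot = 41. |a|^2 = 33, |b|^2 = 66. cos = 41/sqrt(2178).

41/sqrt(2178)


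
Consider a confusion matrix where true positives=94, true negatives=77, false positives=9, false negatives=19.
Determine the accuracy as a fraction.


Accuracy = (TP + TN) / (TP + TN + FP + FN) = (94 + 77) / 199 = 171/199.

171/199


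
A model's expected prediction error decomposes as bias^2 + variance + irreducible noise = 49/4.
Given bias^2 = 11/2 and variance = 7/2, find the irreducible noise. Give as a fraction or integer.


Total error = bias^2 + variance + irreducible noise. So irreducible noise = 49/4 - 11/2 - 7/2 = 13/4.

13/4


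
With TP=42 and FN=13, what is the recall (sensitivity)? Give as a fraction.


Recall = TP / (TP + FN) = 42 / 55 = 42/55.

42/55


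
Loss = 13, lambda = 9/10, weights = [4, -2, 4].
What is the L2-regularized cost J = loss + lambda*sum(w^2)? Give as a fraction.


L2 sq norm = sum(w^2) = 36. J = 13 + 9/10 * 36 = 227/5.

227/5


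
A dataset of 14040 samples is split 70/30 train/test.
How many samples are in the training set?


Test set = 14040 * 30% = 4212. Training set = 14040 - 4212 = 9828.

9828


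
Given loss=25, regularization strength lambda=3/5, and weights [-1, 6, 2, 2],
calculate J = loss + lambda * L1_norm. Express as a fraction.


L1 norm = sum(|w|) = 11. J = 25 + 3/5 * 11 = 158/5.

158/5


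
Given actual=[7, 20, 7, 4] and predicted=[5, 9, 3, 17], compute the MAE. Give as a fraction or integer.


MAE = (1/4) * (|7-5|=2 + |20-9|=11 + |7-3|=4 + |4-17|=13). Sum = 30. MAE = 15/2.

15/2


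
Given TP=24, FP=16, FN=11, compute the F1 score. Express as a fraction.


Precision = 24/40 = 3/5. Recall = 24/35 = 24/35. F1 = 2*P*R/(P+R) = 16/25.

16/25


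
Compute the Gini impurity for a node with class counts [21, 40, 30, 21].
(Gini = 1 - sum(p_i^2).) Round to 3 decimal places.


Total = 112. Proportions: 21/112, 40/112, 30/112, 21/112. sum(p_i^2) = 0.2696. Gini = 1 - 0.2696 = 0.7304, which rounds to 0.730.

0.730


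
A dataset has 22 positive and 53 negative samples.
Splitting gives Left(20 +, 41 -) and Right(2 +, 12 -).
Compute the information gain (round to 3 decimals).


H(parent) = 0.8730. H(left) = 0.9127, H(right) = 0.5917. Weighted = (61/75)*0.9127 + (14/75)*0.5917 = 0.8528. IG = 0.8730 - 0.8528 = 0.0202, which rounds to 0.020.

0.020


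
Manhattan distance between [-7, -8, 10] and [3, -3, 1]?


d = sum of absolute differences: |-7-3|=10 + |-8--3|=5 + |10-1|=9 = 24.

24


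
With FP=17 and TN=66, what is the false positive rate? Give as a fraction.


FPR = FP / (FP + TN) = 17 / 83 = 17/83.

17/83


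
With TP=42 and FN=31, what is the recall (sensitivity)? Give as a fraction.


Recall = TP / (TP + FN) = 42 / 73 = 42/73.

42/73


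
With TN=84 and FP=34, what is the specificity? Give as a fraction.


Specificity = TN / (TN + FP) = 84 / 118 = 42/59.

42/59


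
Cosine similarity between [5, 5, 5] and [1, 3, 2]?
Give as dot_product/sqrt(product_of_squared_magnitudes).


dot = 30. |a|^2 = 75, |b|^2 = 14. cos = 30/sqrt(1050).

30/sqrt(1050)


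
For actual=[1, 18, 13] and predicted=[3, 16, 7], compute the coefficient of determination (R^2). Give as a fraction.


Mean(y) = 32/3. SS_res = 44. SS_tot = 458/3. R^2 = 1 - 44/(458/3) = 163/229.

163/229


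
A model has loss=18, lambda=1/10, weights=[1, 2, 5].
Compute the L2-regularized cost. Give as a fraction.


L2 sq norm = sum(w^2) = 30. J = 18 + 1/10 * 30 = 21.

21


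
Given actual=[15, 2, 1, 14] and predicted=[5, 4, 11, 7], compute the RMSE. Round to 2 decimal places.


MSE = 63.2500. RMSE = sqrt(63.2500) = 7.95.

7.95


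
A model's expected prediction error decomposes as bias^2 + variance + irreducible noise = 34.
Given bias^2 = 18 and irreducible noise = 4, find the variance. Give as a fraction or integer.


Total error = bias^2 + variance + irreducible noise. So variance = 34 - 18 - 4 = 12.

12


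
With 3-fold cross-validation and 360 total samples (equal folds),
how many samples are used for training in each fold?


Each validation fold has 360/3 = 120 samples. Training set = 360 - 120 = 240.

240


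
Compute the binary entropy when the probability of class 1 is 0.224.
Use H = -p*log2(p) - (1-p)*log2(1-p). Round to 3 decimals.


H = -0.224*log2(0.224) - 0.776*log2(0.776) = 0.767.

0.767


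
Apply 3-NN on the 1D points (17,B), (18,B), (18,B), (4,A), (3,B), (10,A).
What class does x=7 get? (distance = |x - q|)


Distances: |17-7|=10, |18-7|=11, |18-7|=11, |4-7|=3, |3-7|=4, |10-7|=3. 3 nearest: (4,A), (10,A), (3,B). Counts: {'A': 2, 'B': 1}. Majority class: A.

A


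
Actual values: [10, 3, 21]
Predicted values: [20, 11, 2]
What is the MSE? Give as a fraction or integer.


MSE = (1/3) * ((10-20)^2=100 + (3-11)^2=64 + (21-2)^2=361). Sum = 525. MSE = 175.

175


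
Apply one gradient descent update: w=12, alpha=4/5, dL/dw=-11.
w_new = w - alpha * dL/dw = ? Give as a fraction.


w_new = 12 - 4/5 * -11 = 12 - -44/5 = 104/5.

104/5


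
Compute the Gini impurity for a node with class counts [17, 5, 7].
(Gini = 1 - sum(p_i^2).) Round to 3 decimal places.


Total = 29. Proportions: 17/29, 5/29, 7/29. sum(p_i^2) = 0.4316. Gini = 1 - 0.4316 = 0.5684, which rounds to 0.568.

0.568


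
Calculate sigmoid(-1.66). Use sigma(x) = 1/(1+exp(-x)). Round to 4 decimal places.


sigma(-1.66) = 1/(1+e^(1.66)) = 1/(1+5.259311) = 1/6.259311 = 0.1598.

0.1598


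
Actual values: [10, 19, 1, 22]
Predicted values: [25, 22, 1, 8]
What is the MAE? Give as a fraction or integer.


MAE = (1/4) * (|10-25|=15 + |19-22|=3 + |1-1|=0 + |22-8|=14). Sum = 32. MAE = 8.

8


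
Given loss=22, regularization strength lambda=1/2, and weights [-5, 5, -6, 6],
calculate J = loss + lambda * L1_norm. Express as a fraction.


L1 norm = sum(|w|) = 22. J = 22 + 1/2 * 22 = 33.

33


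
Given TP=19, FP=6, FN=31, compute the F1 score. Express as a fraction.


Precision = 19/25 = 19/25. Recall = 19/50 = 19/50. F1 = 2*P*R/(P+R) = 38/75.

38/75


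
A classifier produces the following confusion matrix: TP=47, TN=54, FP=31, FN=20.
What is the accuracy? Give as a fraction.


Accuracy = (TP + TN) / (TP + TN + FP + FN) = (47 + 54) / 152 = 101/152.

101/152


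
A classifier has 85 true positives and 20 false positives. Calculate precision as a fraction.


Precision = TP / (TP + FP) = 85 / 105 = 17/21.

17/21


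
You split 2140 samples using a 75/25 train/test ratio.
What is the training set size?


Test set = 2140 * 25% = 535. Training set = 2140 - 535 = 1605.

1605


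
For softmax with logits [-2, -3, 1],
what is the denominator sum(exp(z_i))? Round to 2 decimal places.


Denom = e^-2=0.1353 + e^-3=0.0498 + e^1=2.7183. Sum = 2.9034, which rounds to 2.90.

2.90


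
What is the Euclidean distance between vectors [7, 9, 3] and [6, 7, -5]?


d = sqrt(sum of squared differences). (7-6)^2=1, (9-7)^2=4, (3--5)^2=64. Sum = 69.

sqrt(69)


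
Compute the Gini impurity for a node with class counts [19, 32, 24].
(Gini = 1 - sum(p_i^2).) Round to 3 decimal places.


Total = 75. Proportions: 19/75, 32/75, 24/75. sum(p_i^2) = 0.3486. Gini = 1 - 0.3486 = 0.6514, which rounds to 0.651.

0.651


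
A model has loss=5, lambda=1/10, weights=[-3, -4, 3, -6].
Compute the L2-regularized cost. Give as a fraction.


L2 sq norm = sum(w^2) = 70. J = 5 + 1/10 * 70 = 12.

12


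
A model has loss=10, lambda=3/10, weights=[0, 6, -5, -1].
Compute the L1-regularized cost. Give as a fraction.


L1 norm = sum(|w|) = 12. J = 10 + 3/10 * 12 = 68/5.

68/5


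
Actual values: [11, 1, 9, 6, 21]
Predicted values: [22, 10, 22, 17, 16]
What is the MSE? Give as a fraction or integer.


MSE = (1/5) * ((11-22)^2=121 + (1-10)^2=81 + (9-22)^2=169 + (6-17)^2=121 + (21-16)^2=25). Sum = 517. MSE = 517/5.

517/5


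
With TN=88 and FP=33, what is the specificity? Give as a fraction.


Specificity = TN / (TN + FP) = 88 / 121 = 8/11.

8/11


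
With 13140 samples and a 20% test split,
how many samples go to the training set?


Test set = 13140 * 20% = 2628. Training set = 13140 - 2628 = 10512.

10512


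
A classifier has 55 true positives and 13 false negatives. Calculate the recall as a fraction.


Recall = TP / (TP + FN) = 55 / 68 = 55/68.

55/68
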